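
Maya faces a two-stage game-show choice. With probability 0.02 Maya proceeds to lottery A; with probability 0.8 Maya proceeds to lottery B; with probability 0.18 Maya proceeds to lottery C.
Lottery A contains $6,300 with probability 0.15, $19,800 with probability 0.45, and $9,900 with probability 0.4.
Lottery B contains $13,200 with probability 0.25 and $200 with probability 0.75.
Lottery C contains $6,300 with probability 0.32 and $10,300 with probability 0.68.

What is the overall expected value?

$4,659.90

EV(A) = 0.15 × 6300 + 0.45 × 19800 + 0.4 × 9900 = 945 + 8910 + 3960 = 13815
EV(B) = 0.25 × 13200 + 0.75 × 200 = 3300 + 150 = 3450
EV(C) = 0.32 × 6300 + 0.68 × 10300 = 2016 + 7004 = 9020
Overall = 0.02 × 13815 + 0.8 × 3450 + 0.18 × 9020 = 276.3 + 2760 + 1623.6 = 4659.9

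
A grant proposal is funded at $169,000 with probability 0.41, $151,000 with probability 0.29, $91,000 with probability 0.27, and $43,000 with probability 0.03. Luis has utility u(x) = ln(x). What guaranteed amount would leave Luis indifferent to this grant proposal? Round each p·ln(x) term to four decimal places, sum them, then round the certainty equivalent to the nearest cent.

$132,826.63

E[u] = 0.41·ln(169000) + 0.29·ln(151000) + 0.27·ln(91000) + 0.03·ln(43000) = 4.9354 + 3.4583 + 3.0830 + 0.3201 = 11.7968
CE = e^11.7968 ≈ 132826.63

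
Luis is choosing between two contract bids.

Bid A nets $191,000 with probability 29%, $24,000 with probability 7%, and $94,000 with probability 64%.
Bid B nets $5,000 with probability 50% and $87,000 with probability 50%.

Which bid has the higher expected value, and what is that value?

Bid A = 0.29 × 191000 + 0.07 × 24000 + 0.64 × 94000 = 55390 + 1680 + 60160 = 117230
Bid B = 0.5 × 5000 + 0.5 × 87000 = 2500 + 43500 = 46000

Bid A ($117,230)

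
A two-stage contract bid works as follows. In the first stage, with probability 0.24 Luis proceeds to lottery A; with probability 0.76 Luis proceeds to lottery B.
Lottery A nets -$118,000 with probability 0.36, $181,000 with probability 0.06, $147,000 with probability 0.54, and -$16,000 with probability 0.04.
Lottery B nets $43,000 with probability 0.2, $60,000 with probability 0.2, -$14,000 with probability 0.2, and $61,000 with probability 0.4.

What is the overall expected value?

EV(A) = 0.36 × (-118000) + 0.06 × 181000 + 0.54 × 147000 + 0.04 × (-16000) = -42480 + 10860 + 79380 − 640 = 47120
EV(B) = 0.2 × 43000 + 0.2 × 60000 + 0.2 × (-14000) + 0.4 × 61000 = 8600 + 12000 − 2800 + 24400 = 42200
Overall = 0.24 × 47120 + 0.76 × 42200 = 11308.8 + 32072 = 43380.8

$43,380.80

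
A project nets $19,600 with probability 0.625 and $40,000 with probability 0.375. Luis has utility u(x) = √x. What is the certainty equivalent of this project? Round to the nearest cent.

E[u] = 0.625·√19600 + 0.375·√40000 = 0.625·140 + 0.375·200 = 162.5
CE = (162.5)² = 26406.25

$26,406.25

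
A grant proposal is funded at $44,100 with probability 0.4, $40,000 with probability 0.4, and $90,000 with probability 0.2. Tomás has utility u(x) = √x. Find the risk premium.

E[u] = 0.4·√44100 + 0.4·√40000 + 0.2·√90000 = 0.4·210 + 0.4·200 + 0.2·300 = 224
CE = (224)² = 50176
Risk premium = EV − CE = 51640 − 50176 = 1464

$1,464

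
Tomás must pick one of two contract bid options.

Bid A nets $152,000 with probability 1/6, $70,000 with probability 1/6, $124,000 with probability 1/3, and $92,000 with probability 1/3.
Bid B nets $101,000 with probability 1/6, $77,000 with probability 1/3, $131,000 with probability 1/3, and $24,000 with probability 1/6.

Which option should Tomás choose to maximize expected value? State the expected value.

Bid A ($109,000)

Bid A = 1/6 × 152000 + 1/6 × 70000 + 1/3 × 124000 + 1/3 × 92000 = 25333.3333 + 11666.6667 + 41333.3333 + 30666.6667 = 109000
Bid B = 1/6 × 101000 + 1/3 × 77000 + 1/3 × 131000 + 1/6 × 24000 = 16833.3333 + 25666.6667 + 43666.6667 + 4000 = 90166.6667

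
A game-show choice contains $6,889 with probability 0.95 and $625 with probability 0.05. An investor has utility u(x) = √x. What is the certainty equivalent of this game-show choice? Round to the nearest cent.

$6,416.01

E[u] = 0.95·√6889 + 0.05·√625 = 0.95·83 + 0.05·25 = 80.1
CE = (80.1)² = 6416.01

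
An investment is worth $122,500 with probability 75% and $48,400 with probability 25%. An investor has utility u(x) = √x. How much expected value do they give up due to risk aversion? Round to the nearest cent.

E[u] = 0.75·√122500 + 0.25·√48400 = 0.75·350 + 0.25·220 = 317.5
CE = (317.5)² = 100806.25
Risk premium = EV − CE = 103975 − 100806.25 = 3168.75

$3,168.75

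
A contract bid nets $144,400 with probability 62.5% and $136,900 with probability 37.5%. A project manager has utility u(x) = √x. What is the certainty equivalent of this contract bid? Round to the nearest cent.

$141,564.06

E[u] = 0.625·√144400 + 0.375·√136900 = 0.625·380 + 0.375·370 = 376.25
CE = (376.25)² = 141564.0625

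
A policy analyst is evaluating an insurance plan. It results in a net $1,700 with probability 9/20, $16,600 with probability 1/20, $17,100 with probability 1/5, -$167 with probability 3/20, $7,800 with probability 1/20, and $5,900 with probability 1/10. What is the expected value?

EV = 9/20 × 1700 + 1/20 × 16600 + 1/5 × 17100 + 3/20 × (-167) + 1/20 × 7800 + 1/10 × 5900 = 765 + 830 + 3420 − 25.05 + 390 + 590 = 5969.95

$5,969.95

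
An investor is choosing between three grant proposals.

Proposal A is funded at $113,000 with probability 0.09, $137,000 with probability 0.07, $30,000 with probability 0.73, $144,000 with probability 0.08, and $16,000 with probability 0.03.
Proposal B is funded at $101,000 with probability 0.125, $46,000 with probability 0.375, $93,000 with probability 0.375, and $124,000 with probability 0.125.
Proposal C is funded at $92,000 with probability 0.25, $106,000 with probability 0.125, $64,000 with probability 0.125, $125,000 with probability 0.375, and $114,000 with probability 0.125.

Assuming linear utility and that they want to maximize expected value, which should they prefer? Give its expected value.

Proposal C ($105,375)

Proposal A = 0.09 × 113000 + 0.07 × 137000 + 0.73 × 30000 + 0.08 × 144000 + 0.03 × 16000 = 10170 + 9590 + 21900 + 11520 + 480 = 53660
Proposal B = 0.125 × 101000 + 0.375 × 46000 + 0.375 × 93000 + 0.125 × 124000 = 12625 + 17250 + 34875 + 15500 = 80250
Proposal C = 0.25 × 92000 + 0.125 × 106000 + 0.125 × 64000 + 0.375 × 125000 + 0.125 × 114000 = 23000 + 13250 + 8000 + 46875 + 14250 = 105375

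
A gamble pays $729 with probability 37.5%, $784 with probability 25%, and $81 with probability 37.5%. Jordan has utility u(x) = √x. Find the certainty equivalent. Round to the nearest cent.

$420.25

E[u] = 0.375·√729 + 0.25·√784 + 0.375·√81 = 0.375·27 + 0.25·28 + 0.375·9 = 20.5
CE = (20.5)² = 420.25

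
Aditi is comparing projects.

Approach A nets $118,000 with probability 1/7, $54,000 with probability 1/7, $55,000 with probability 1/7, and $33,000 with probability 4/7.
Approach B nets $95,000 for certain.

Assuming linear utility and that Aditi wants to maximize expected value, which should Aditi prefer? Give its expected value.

Approach B ($95,000)

Approach A = 1/7 × 118000 + 1/7 × 54000 + 1/7 × 55000 + 4/7 × 33000 = 16857.1429 + 7714.2857 + 7857.1429 + 18857.1429 = 51285.7143
Approach B: 95000 (certain)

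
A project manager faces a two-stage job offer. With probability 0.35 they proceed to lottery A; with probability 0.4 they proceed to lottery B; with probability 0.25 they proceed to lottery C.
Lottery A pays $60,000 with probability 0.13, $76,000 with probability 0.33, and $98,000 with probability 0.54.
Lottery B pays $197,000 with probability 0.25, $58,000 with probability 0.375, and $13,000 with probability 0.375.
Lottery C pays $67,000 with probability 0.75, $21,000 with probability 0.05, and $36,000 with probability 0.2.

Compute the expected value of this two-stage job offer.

$75,005

EV(A) = 0.13 × 60000 + 0.33 × 76000 + 0.54 × 98000 = 7800 + 25080 + 52920 = 85800
EV(B) = 0.25 × 197000 + 0.375 × 58000 + 0.375 × 13000 = 49250 + 21750 + 4875 = 75875
EV(C) = 0.75 × 67000 + 0.05 × 21000 + 0.2 × 36000 = 50250 + 1050 + 7200 = 58500
Overall = 0.35 × 85800 + 0.4 × 75875 + 0.25 × 58500 = 30030 + 30350 + 14625 = 75005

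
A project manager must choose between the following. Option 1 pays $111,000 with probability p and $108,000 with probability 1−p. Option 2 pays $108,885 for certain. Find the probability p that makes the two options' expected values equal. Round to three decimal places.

p·111000 + (1−p)·108000 = 108885
3000p + 108000 = 108885
p = (108885 − 108000) / 3000

p = 0.295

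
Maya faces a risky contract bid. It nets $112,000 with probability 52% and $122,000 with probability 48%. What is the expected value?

EV = 0.52 × 112000 + 0.48 × 122000 = 58240 + 58560 = 116800

$116,800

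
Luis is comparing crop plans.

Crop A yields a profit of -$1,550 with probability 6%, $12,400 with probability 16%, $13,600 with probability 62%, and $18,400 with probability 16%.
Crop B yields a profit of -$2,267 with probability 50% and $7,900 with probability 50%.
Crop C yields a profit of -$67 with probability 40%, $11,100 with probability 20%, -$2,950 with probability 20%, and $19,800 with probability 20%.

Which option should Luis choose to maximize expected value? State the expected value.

Crop A ($13,267)

Crop A = 0.06 × (-1550) + 0.16 × 12400 + 0.62 × 13600 + 0.16 × 18400 = -93 + 1984 + 8432 + 2944 = 13267
Crop B = 0.5 × (-2267) + 0.5 × 7900 = -1133.5 + 3950 = 2816.5
Crop C = 0.4 × (-67) + 0.2 × 11100 + 0.2 × (-2950) + 0.2 × 19800 = -26.8 + 2220 − 590 + 3960 = 5563.2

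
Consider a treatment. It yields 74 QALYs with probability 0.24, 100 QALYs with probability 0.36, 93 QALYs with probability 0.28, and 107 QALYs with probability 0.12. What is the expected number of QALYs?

EV = 0.24 × 74 + 0.36 × 100 + 0.28 × 93 + 0.12 × 107 = 17.76 + 36 + 26.04 + 12.84 = 92.64

92.64 QALYs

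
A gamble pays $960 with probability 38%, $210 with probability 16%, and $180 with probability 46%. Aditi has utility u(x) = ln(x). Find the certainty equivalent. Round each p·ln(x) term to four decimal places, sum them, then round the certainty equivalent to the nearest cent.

$348.52

E[u] = 0.38·ln(960) + 0.16·ln(210) + 0.46·ln(180) = 2.6094 + 0.8555 + 2.3888 = 5.8537
CE = e^5.8537 ≈ 348.52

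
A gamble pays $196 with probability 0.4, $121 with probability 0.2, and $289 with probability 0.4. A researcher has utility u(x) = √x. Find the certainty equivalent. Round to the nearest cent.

$213.16

E[u] = 0.4·√196 + 0.2·√121 + 0.4·√289 = 0.4·14 + 0.2·11 + 0.4·17 = 14.6
CE = (14.6)² = 213.16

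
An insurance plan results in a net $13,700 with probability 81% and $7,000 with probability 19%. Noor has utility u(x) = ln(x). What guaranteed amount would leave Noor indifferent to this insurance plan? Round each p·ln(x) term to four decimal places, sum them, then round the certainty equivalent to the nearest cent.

E[u] = 0.81·ln(13700) + 0.19·ln(7000) = 7.7154 + 1.6822 = 9.3976
CE = e^9.3976 ≈ 12059.40

$12,059.40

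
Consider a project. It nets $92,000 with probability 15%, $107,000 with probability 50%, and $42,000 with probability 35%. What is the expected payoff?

$82,000

EV = 0.15 × 92000 + 0.5 × 107000 + 0.35 × 42000 = 13800 + 53500 + 14700 = 82000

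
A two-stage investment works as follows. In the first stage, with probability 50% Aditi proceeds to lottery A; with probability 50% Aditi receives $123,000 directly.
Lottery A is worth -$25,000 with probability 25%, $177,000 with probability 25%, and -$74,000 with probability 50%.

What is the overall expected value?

EV(A) = 0.25 × (-25000) + 0.25 × 177000 + 0.5 × (-74000) = -6250 + 44250 − 37000 = 1000
Branch B: 123000 (certain)
Overall = 0.5 × 1000 + 0.5 × 123000 = 500 + 61500 = 62000

$62,000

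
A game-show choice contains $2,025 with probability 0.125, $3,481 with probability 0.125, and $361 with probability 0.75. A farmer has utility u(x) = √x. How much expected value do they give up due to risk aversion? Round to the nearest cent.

$216.44

E[u] = 0.125·√2025 + 0.125·√3481 + 0.75·√361 = 0.125·45 + 0.125·59 + 0.75·19 = 27.25
CE = (27.25)² = 742.5625
Risk premium = EV − CE = 959 − 742.5625 = 216.4375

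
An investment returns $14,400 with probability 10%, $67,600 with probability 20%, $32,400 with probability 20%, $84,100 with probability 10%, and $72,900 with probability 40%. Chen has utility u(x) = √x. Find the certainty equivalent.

E[u] = 0.1·√14400 + 0.2·√67600 + 0.2·√32400 + 0.1·√84100 + 0.4·√72900 = 0.1·120 + 0.2·260 + 0.2·180 + 0.1·290 + 0.4·270 = 237
CE = (237)² = 56169

$56,169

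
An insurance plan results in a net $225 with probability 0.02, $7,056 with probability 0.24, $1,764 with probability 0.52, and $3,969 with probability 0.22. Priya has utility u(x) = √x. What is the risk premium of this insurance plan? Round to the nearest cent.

E[u] = 0.02·√225 + 0.24·√7056 + 0.52·√1764 + 0.22·√3969 = 0.02·15 + 0.24·84 + 0.52·42 + 0.22·63 = 56.16
CE = (56.16)² = 3153.9456
Risk premium = EV − CE = 3488.4 − 3153.9456 = 334.4544

$334.45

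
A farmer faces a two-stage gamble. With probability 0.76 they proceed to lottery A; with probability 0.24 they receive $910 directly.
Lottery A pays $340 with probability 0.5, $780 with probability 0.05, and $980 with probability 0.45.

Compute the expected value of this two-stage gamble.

EV(A) = 0.5 × 340 + 0.05 × 780 + 0.45 × 980 = 170 + 39 + 441 = 650
Branch B: 910 (certain)
Overall = 0.76 × 650 + 0.24 × 910 = 494 + 218.4 = 712.4

$712.40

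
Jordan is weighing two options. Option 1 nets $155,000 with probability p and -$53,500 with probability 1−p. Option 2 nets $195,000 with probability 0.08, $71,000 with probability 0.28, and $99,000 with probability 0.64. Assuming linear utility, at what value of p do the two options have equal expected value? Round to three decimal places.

p = 0.731

EV(Option 2) = 0.08 × 195000 + 0.28 × 71000 + 0.64 × 99000 = 15600 + 19880 + 63360 = 98840
p·155000 + (1−p)·(-53500) = 98840
208500p − 53500 = 98840
p = (98840 + 53500) / 208500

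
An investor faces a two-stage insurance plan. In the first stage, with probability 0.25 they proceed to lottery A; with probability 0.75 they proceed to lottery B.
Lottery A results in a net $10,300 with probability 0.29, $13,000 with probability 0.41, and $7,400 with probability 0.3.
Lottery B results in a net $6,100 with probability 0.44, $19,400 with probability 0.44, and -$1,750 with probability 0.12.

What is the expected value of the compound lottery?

$10,891.75

EV(A) = 0.29 × 10300 + 0.41 × 13000 + 0.3 × 7400 = 2987 + 5330 + 2220 = 10537
EV(B) = 0.44 × 6100 + 0.44 × 19400 + 0.12 × (-1750) = 2684 + 8536 − 210 = 11010
Overall = 0.25 × 10537 + 0.75 × 11010 = 2634.25 + 8257.5 = 10891.75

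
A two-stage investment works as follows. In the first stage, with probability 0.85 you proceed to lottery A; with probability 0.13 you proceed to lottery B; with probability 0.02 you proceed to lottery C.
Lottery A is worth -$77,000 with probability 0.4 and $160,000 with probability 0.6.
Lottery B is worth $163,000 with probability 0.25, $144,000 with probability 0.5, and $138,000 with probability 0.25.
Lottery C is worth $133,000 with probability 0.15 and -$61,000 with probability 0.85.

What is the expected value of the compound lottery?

EV(A) = 0.4 × (-77000) + 0.6 × 160000 = -30800 + 96000 = 65200
EV(B) = 0.25 × 163000 + 0.5 × 144000 + 0.25 × 138000 = 40750 + 72000 + 34500 = 147250
EV(C) = 0.15 × 133000 + 0.85 × (-61000) = 19950 − 51850 = -31900
Overall = 0.85 × 65200 + 0.13 × 147250 + 0.02 × (-31900) = 55420 + 19142.5 − 638 = 73924.5

$73,924.50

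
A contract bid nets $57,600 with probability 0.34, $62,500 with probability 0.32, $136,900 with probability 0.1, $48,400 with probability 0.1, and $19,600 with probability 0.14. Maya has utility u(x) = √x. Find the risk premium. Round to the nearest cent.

E[u] = 0.34·√57600 + 0.32·√62500 + 0.1·√136900 + 0.1·√48400 + 0.14·√19600 = 0.34·240 + 0.32·250 + 0.1·370 + 0.1·220 + 0.14·140 = 240.2
CE = (240.2)² = 57696.04
Risk premium = EV − CE = 60858 − 57696.04 = 3161.96

$3,161.96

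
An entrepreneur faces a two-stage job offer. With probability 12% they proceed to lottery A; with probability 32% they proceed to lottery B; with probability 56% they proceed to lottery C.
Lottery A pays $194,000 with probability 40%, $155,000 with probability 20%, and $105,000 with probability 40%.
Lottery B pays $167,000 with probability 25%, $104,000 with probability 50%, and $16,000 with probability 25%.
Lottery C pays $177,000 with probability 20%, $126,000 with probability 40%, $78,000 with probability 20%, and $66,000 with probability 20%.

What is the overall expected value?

$113,528

EV(A) = 0.4 × 194000 + 0.2 × 155000 + 0.4 × 105000 = 77600 + 31000 + 42000 = 150600
EV(B) = 0.25 × 167000 + 0.5 × 104000 + 0.25 × 16000 = 41750 + 52000 + 4000 = 97750
EV(C) = 0.2 × 177000 + 0.4 × 126000 + 0.2 × 78000 + 0.2 × 66000 = 35400 + 50400 + 15600 + 13200 = 114600
Overall = 0.12 × 150600 + 0.32 × 97750 + 0.56 × 114600 = 18072 + 31280 + 64176 = 113528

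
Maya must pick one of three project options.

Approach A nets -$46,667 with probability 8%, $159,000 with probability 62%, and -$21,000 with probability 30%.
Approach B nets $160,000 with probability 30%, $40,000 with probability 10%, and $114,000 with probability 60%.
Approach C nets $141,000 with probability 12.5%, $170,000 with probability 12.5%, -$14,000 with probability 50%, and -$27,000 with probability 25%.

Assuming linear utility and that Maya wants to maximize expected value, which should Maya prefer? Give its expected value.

Approach B ($120,400)

Approach A = 0.08 × (-46667) + 0.62 × 159000 + 0.3 × (-21000) = -3733.36 + 98580 − 6300 = 88546.64
Approach B = 0.3 × 160000 + 0.1 × 40000 + 0.6 × 114000 = 48000 + 4000 + 68400 = 120400
Approach C = 0.125 × 141000 + 0.125 × 170000 + 0.5 × (-14000) + 0.25 × (-27000) = 17625 + 21250 − 7000 − 6750 = 25125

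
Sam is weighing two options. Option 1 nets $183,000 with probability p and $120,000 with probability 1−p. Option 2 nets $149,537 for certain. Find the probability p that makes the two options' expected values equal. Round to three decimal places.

p = 0.469

p·183000 + (1−p)·120000 = 149537
63000p + 120000 = 149537
p = (149537 − 120000) / 63000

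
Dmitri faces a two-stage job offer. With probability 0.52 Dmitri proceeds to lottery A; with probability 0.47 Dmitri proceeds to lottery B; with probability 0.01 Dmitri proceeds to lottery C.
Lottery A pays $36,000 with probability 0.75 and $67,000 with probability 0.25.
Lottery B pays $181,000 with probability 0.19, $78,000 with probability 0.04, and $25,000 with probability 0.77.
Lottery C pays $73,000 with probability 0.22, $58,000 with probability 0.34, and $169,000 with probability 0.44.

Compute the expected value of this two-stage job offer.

$50,528.60

EV(A) = 0.75 × 36000 + 0.25 × 67000 = 27000 + 16750 = 43750
EV(B) = 0.19 × 181000 + 0.04 × 78000 + 0.77 × 25000 = 34390 + 3120 + 19250 = 56760
EV(C) = 0.22 × 73000 + 0.34 × 58000 + 0.44 × 169000 = 16060 + 19720 + 74360 = 110140
Overall = 0.52 × 43750 + 0.47 × 56760 + 0.01 × 110140 = 22750 + 26677.2 + 1101.4 = 50528.6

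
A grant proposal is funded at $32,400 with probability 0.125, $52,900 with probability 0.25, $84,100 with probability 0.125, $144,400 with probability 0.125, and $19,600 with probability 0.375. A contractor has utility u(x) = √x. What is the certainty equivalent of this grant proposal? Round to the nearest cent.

E[u] = 0.125·√32400 + 0.25·√52900 + 0.125·√84100 + 0.125·√144400 + 0.375·√19600 = 0.125·180 + 0.25·230 + 0.125·290 + 0.125·380 + 0.375·140 = 216.25
CE = (216.25)² = 46764.0625

$46,764.06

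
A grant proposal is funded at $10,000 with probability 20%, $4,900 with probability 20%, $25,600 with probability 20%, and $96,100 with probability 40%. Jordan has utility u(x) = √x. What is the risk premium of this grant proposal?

$10,440

E[u] = 0.2·√10000 + 0.2·√4900 + 0.2·√25600 + 0.4·√96100 = 0.2·100 + 0.2·70 + 0.2·160 + 0.4·310 = 190
CE = (190)² = 36100
Risk premium = EV − CE = 46540 − 36100 = 10440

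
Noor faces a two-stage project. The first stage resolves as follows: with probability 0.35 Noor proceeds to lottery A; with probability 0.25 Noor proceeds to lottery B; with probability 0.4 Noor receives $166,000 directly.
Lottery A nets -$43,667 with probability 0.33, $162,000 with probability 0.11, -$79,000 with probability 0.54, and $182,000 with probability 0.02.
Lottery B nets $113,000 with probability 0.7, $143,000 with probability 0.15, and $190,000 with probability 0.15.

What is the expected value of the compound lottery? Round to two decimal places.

$86,198.96

EV(A) = 0.33 × (-43667) + 0.11 × 162000 + 0.54 × (-79000) + 0.02 × 182000 = -14410.11 + 17820 − 42660 + 3640 = -35610.11
EV(B) = 0.7 × 113000 + 0.15 × 143000 + 0.15 × 190000 = 79100 + 21450 + 28500 = 129050
Branch C: 166000 (certain)
Overall = 0.35 × (-35610.11) + 0.25 × 129050 + 0.4 × 166000 = -12463.5385 + 32262.5 + 66400 = 86198.9615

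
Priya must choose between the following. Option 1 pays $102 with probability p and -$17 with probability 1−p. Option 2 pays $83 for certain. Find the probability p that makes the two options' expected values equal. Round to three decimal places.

p = 0.840

p·102 + (1−p)·(-17) = 83
119p − 17 = 83
p = (83 + 17) / 119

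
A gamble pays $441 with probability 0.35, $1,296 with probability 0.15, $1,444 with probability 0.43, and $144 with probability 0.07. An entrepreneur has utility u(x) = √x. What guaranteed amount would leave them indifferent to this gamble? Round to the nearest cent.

E[u] = 0.35·√441 + 0.15·√1296 + 0.43·√1444 + 0.07·√144 = 0.35·21 + 0.15·36 + 0.43·38 + 0.07·12 = 29.93
CE = (29.93)² = 895.8049

$895.80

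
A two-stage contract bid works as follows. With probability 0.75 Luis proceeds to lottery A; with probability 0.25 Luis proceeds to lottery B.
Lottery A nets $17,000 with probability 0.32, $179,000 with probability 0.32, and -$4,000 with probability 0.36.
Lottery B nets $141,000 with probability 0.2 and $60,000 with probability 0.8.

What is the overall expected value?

$65,010

EV(A) = 0.32 × 17000 + 0.32 × 179000 + 0.36 × (-4000) = 5440 + 57280 − 1440 = 61280
EV(B) = 0.2 × 141000 + 0.8 × 60000 = 28200 + 48000 = 76200
Overall = 0.75 × 61280 + 0.25 × 76200 = 45960 + 19050 = 65010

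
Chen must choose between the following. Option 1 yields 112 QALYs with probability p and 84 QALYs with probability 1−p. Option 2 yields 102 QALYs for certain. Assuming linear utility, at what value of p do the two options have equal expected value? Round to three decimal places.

p·112 + (1−p)·84 = 102
28p + 84 = 102
p = (102 − 84) / 28

p = 0.643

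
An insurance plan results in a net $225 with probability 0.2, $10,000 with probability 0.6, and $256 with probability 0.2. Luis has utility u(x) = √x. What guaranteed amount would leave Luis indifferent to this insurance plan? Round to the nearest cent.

E[u] = 0.2·√225 + 0.6·√10000 + 0.2·√256 = 0.2·15 + 0.6·100 + 0.2·16 = 66.2
CE = (66.2)² = 4382.44

$4,382.44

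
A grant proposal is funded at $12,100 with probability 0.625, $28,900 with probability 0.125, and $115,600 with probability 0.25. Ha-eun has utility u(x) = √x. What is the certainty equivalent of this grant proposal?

$30,625

E[u] = 0.625·√12100 + 0.125·√28900 + 0.25·√115600 = 0.625·110 + 0.125·170 + 0.25·340 = 175
CE = (175)² = 30625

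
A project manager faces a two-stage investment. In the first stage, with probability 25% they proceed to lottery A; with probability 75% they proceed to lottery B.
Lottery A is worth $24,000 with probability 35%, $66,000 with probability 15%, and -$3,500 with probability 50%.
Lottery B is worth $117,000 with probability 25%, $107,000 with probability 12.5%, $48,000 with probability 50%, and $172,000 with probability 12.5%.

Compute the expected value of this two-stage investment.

EV(A) = 0.35 × 24000 + 0.15 × 66000 + 0.5 × (-3500) = 8400 + 9900 − 1750 = 16550
EV(B) = 0.25 × 117000 + 0.125 × 107000 + 0.5 × 48000 + 0.125 × 172000 = 29250 + 13375 + 24000 + 21500 = 88125
Overall = 0.25 × 16550 + 0.75 × 88125 = 4137.5 + 66093.75 = 70231.25

$70,231.25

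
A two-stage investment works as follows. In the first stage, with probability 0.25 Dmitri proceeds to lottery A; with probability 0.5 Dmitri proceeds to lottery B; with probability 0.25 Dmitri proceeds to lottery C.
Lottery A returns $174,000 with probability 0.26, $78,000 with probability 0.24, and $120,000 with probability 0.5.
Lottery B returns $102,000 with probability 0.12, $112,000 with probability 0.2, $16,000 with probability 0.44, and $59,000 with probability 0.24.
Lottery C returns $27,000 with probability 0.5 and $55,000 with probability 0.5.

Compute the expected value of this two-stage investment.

$69,160

EV(A) = 0.26 × 174000 + 0.24 × 78000 + 0.5 × 120000 = 45240 + 18720 + 60000 = 123960
EV(B) = 0.12 × 102000 + 0.2 × 112000 + 0.44 × 16000 + 0.24 × 59000 = 12240 + 22400 + 7040 + 14160 = 55840
EV(C) = 0.5 × 27000 + 0.5 × 55000 = 13500 + 27500 = 41000
Overall = 0.25 × 123960 + 0.5 × 55840 + 0.25 × 41000 = 30990 + 27920 + 10250 = 69160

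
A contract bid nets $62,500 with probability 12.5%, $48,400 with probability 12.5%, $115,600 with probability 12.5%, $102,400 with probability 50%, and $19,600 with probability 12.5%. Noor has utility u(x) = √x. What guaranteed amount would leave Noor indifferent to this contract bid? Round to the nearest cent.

$77,701.56

E[u] = 0.125·√62500 + 0.125·√48400 + 0.125·√115600 + 0.5·√102400 + 0.125·√19600 = 0.125·250 + 0.125·220 + 0.125·340 + 0.5·320 + 0.125·140 = 278.75
CE = (278.75)² = 77701.5625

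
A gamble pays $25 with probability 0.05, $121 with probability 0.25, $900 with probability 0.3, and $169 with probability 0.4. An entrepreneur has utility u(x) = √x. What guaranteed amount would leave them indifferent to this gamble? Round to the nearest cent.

$295.84

E[u] = 0.05·√25 + 0.25·√121 + 0.3·√900 + 0.4·√169 = 0.05·5 + 0.25·11 + 0.3·30 + 0.4·13 = 17.2
CE = (17.2)² = 295.84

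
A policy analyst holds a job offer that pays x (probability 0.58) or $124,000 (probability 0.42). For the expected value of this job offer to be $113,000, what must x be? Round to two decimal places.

0.58·x + 0.42·124000 = 113000
0.58·x = 113000 − 52080 = 60920
x = 60920 / 0.58 = 105034.4828

x = $105,034.48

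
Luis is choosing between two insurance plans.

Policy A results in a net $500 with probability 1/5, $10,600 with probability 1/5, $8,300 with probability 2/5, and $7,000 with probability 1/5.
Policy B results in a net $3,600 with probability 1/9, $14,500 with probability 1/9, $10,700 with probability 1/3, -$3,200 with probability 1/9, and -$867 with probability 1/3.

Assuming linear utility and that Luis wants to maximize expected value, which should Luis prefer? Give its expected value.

Policy A = 1/5 × 500 + 1/5 × 10600 + 2/5 × 8300 + 1/5 × 7000 = 100 + 2120 + 3320 + 1400 = 6940
Policy B = 1/9 × 3600 + 1/9 × 14500 + 1/3 × 10700 + 1/9 × (-3200) + 1/3 × (-867) = 400 + 1611.1111 + 3566.6667 − 355.5556 − 289 = 4933.2222

Policy A ($6,940)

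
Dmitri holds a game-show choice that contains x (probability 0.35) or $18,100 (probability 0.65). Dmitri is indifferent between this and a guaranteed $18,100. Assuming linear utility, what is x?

x = $18,100

0.35·x + 0.65·18100 = 18100
0.35·x = 18100 − 11765 = 6335
x = 6335 / 0.35 = 18100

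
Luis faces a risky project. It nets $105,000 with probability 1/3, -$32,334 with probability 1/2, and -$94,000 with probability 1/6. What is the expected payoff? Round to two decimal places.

EV = 1/3 × 105000 + 1/2 × (-32334) + 1/6 × (-94000) = 35000 − 16167 − 15666.6667 = 3166.3333

$3,166.33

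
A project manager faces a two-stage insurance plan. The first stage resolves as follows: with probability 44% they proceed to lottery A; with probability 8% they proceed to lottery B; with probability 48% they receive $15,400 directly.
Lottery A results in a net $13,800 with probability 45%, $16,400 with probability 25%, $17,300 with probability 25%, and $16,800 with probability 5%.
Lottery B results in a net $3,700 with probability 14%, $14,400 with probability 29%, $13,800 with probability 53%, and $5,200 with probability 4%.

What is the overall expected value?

EV(A) = 0.45 × 13800 + 0.25 × 16400 + 0.25 × 17300 + 0.05 × 16800 = 6210 + 4100 + 4325 + 840 = 15475
EV(B) = 0.14 × 3700 + 0.29 × 14400 + 0.53 × 13800 + 0.04 × 5200 = 518 + 4176 + 7314 + 208 = 12216
Branch C: 15400 (certain)
Overall = 0.44 × 15475 + 0.08 × 12216 + 0.48 × 15400 = 6809 + 977.28 + 7392 = 15178.28

$15,178.28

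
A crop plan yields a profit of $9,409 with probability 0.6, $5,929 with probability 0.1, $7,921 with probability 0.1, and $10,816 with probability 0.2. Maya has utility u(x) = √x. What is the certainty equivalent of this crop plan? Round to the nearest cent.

E[u] = 0.6·√9409 + 0.1·√5929 + 0.1·√7921 + 0.2·√10816 = 0.6·97 + 0.1·77 + 0.1·89 + 0.2·104 = 95.6
CE = (95.6)² = 9139.36

$9,139.36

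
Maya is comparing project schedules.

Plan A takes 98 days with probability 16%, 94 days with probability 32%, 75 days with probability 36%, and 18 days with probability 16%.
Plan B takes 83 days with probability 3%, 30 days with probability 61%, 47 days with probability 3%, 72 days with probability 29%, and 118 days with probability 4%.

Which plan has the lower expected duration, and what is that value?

Plan A = 0.16 × 98 + 0.32 × 94 + 0.36 × 75 + 0.16 × 18 = 15.68 + 30.08 + 27 + 2.88 = 75.64
Plan B = 0.03 × 83 + 0.61 × 30 + 0.03 × 47 + 0.29 × 72 + 0.04 × 118 = 2.49 + 18.3 + 1.41 + 20.88 + 4.72 = 47.8

Plan B (47.8 days)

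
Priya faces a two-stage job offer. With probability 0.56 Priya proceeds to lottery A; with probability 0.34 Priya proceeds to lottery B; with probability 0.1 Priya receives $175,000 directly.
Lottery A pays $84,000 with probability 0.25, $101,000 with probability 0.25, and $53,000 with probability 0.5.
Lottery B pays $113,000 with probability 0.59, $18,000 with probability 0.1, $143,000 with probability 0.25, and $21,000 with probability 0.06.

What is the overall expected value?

EV(A) = 0.25 × 84000 + 0.25 × 101000 + 0.5 × 53000 = 21000 + 25250 + 26500 = 72750
EV(B) = 0.59 × 113000 + 0.1 × 18000 + 0.25 × 143000 + 0.06 × 21000 = 66670 + 1800 + 35750 + 1260 = 105480
Branch C: 175000 (certain)
Overall = 0.56 × 72750 + 0.34 × 105480 + 0.1 × 175000 = 40740 + 35863.2 + 17500 = 94103.2

$94,103.20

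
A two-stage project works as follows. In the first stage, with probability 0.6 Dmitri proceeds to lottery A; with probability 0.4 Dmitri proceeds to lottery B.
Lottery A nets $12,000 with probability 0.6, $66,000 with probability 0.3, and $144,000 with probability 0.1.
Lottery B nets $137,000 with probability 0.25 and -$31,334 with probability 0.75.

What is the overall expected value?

EV(A) = 0.6 × 12000 + 0.3 × 66000 + 0.1 × 144000 = 7200 + 19800 + 14400 = 41400
EV(B) = 0.25 × 137000 + 0.75 × (-31334) = 34250 − 23500.5 = 10749.5
Overall = 0.6 × 41400 + 0.4 × 10749.5 = 24840 + 4299.8 = 29139.8

$29,139.80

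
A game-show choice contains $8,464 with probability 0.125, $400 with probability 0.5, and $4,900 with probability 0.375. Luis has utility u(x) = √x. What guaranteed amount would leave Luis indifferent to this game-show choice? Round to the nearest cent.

E[u] = 0.125·√8464 + 0.5·√400 + 0.375·√4900 = 0.125·92 + 0.5·20 + 0.375·70 = 47.75
CE = (47.75)² = 2280.0625

$2,280.06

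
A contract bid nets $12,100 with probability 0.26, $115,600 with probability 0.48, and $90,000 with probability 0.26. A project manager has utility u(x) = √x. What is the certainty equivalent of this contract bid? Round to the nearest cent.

E[u] = 0.26·√12100 + 0.48·√115600 + 0.26·√90000 = 0.26·110 + 0.48·340 + 0.26·300 = 269.8
CE = (269.8)² = 72792.04

$72,792.04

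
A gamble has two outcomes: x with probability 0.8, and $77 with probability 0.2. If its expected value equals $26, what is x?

0.8·x + 0.2·77 = 26
0.8·x = 26 − 15.4 = 10.6
x = 10.6 / 0.8 = 13.25

x = $13.25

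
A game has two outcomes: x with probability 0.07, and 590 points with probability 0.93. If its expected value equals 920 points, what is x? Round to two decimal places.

x = 5304.29 points

0.07·x + 0.93·590 = 920
0.07·x = 920 − 548.7 = 371.3
x = 371.3 / 0.07 = 5304.2857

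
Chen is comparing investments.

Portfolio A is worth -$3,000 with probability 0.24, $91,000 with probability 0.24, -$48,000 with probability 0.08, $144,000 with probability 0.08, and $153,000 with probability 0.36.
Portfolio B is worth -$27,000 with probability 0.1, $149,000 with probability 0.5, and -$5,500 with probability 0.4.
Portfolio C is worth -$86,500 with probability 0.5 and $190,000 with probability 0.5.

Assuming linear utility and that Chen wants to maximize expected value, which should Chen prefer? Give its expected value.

Portfolio A = 0.24 × (-3000) + 0.24 × 91000 + 0.08 × (-48000) + 0.08 × 144000 + 0.36 × 153000 = -720 + 21840 − 3840 + 11520 + 55080 = 83880
Portfolio B = 0.1 × (-27000) + 0.5 × 149000 + 0.4 × (-5500) = -2700 + 74500 − 2200 = 69600
Portfolio C = 0.5 × (-86500) + 0.5 × 190000 = -43250 + 95000 = 51750

Portfolio A ($83,880)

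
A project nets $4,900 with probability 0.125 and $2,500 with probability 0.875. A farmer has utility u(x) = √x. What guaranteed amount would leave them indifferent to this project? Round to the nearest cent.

E[u] = 0.125·√4900 + 0.875·√2500 = 0.125·70 + 0.875·50 = 52.5
CE = (52.5)² = 2756.25

$2,756.25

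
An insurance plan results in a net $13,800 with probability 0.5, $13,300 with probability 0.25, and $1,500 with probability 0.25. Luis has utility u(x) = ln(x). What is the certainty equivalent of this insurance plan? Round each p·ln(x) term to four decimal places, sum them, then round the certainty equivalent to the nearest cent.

E[u] = 0.5·ln(13800) + 0.25·ln(13300) + 0.25·ln(1500) = 4.7662 + 2.3739 + 1.8283 = 8.9684
CE = e^8.9684 ≈ 7851.03

$7,851.03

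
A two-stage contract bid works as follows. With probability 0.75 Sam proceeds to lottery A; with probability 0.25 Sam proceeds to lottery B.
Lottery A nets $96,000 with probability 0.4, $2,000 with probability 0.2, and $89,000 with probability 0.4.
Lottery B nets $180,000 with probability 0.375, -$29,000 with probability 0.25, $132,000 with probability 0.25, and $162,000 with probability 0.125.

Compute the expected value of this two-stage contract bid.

EV(A) = 0.4 × 96000 + 0.2 × 2000 + 0.4 × 89000 = 38400 + 400 + 35600 = 74400
EV(B) = 0.375 × 180000 + 0.25 × (-29000) + 0.25 × 132000 + 0.125 × 162000 = 67500 − 7250 + 33000 + 20250 = 113500
Overall = 0.75 × 74400 + 0.25 × 113500 = 55800 + 28375 = 84175

$84,175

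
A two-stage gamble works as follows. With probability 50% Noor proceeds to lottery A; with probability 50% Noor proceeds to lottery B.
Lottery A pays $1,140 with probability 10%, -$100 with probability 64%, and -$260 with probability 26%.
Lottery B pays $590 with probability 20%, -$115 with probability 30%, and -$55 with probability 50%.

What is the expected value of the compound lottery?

EV(A) = 0.1 × 1140 + 0.64 × (-100) + 0.26 × (-260) = 114 − 64 − 67.6 = -17.6
EV(B) = 0.2 × 590 + 0.3 × (-115) + 0.5 × (-55) = 118 − 34.5 − 27.5 = 56
Overall = 0.5 × (-17.6) + 0.5 × 56 = -8.8 + 28 = 19.2

$19.20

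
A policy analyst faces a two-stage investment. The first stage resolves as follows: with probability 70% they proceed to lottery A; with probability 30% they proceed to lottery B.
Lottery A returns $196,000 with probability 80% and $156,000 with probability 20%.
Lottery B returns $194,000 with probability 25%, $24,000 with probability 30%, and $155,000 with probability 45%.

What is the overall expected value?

$169,235

EV(A) = 0.8 × 196000 + 0.2 × 156000 = 156800 + 31200 = 188000
EV(B) = 0.25 × 194000 + 0.3 × 24000 + 0.45 × 155000 = 48500 + 7200 + 69750 = 125450
Overall = 0.7 × 188000 + 0.3 × 125450 = 131600 + 37635 = 169235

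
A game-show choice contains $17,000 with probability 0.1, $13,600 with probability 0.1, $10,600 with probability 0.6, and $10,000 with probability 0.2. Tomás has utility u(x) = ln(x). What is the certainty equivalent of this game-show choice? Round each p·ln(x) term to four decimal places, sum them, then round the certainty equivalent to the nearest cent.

E[u] = 0.1·ln(17000) + 0.1·ln(13600) + 0.6·ln(10600) + 0.2·ln(10000) = 0.9741 + 0.9518 + 5.5612 + 1.8421 = 9.3292
CE = e^9.3292 ≈ 11262.12

$11,262.12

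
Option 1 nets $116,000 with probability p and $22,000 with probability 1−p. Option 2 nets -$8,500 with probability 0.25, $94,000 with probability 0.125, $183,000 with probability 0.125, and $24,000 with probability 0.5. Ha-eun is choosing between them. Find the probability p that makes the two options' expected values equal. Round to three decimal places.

p = 0.239

EV(Option 2) = 0.25 × (-8500) + 0.125 × 94000 + 0.125 × 183000 + 0.5 × 24000 = -2125 + 11750 + 22875 + 12000 = 44500
p·116000 + (1−p)·22000 = 44500
94000p + 22000 = 44500
p = (44500 − 22000) / 94000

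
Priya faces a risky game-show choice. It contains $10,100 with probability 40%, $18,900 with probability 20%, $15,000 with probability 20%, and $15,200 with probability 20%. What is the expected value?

EV = 0.4 × 10100 + 0.2 × 18900 + 0.2 × 15000 + 0.2 × 15200 = 4040 + 3780 + 3000 + 3040 = 13860

$13,860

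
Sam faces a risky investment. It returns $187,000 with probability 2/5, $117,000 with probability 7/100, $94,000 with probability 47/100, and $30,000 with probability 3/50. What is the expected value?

EV = 2/5 × 187000 + 7/100 × 117000 + 47/100 × 94000 + 3/50 × 30000 = 74800 + 8190 + 44180 + 1800 = 128970

$128,970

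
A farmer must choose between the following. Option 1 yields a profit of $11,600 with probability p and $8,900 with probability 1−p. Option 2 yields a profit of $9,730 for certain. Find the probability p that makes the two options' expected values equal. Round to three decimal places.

p·11600 + (1−p)·8900 = 9730
2700p + 8900 = 9730
p = (9730 − 8900) / 2700

p = 0.307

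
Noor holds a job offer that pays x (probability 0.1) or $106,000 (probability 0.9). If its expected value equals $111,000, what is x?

x = $156,000

0.1·x + 0.9·106000 = 111000
0.1·x = 111000 − 95400 = 15600
x = 15600 / 0.1 = 156000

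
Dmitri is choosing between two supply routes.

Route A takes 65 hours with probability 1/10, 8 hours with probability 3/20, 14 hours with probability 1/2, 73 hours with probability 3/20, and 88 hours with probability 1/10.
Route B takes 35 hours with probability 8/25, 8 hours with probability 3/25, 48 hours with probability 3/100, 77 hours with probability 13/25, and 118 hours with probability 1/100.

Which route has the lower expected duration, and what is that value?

Route A = 1/10 × 65 + 3/20 × 8 + 1/2 × 14 + 3/20 × 73 + 1/10 × 88 = 6.5 + 1.2 + 7 + 10.95 + 8.8 = 34.45
Route B = 8/25 × 35 + 3/25 × 8 + 3/100 × 48 + 13/25 × 77 + 1/100 × 118 = 11.2 + 0.96 + 1.44 + 40.04 + 1.18 = 54.82

Route A (34.45 hours)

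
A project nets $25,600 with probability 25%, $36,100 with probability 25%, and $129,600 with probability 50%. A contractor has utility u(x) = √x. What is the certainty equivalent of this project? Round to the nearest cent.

E[u] = 0.25·√25600 + 0.25·√36100 + 0.5·√129600 = 0.25·160 + 0.25·190 + 0.5·360 = 267.5
CE = (267.5)² = 71556.25

$71,556.25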